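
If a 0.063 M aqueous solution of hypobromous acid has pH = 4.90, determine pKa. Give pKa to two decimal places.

pKa = 8.60

[H+] = 10^(-4.90) = 1.26 × 10^-5 M
At equilibrium [HA] = 0.063 − 1.26 × 10^-5 = 6.30 × 10^-2 M
Ka = [H+][A-]/[HA] = (1.26 × 10^-5)² / 6.30 × 10^-2 = 2.52 × 10^-9
pKa = -log(2.52 × 10^-9) = 8.60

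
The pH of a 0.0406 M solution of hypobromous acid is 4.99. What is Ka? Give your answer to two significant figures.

[H+] = 10^(-4.99) = 1.02 × 10^-5 M
At equilibrium [HA] = 0.0406 − 1.02 × 10^-5 = 4.06 × 10^-2 M
Ka = [H+][A-]/[HA] = (1.02 × 10^-5)² / 4.06 × 10^-2 = 2.6 × 10^-9

Ka = 2.6 × 10^-9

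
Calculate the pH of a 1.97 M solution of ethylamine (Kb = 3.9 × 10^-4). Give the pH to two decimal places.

pH = 12.44

C2H5NH2 + H2O ⇌ C2H5NH3+ + OH-
Kb = [OH-]²/(1.97 − [OH-]) = 3.9 × 10^-4
Since Kb ≪ C₀, [OH-] ≈ √(Kb·C₀) = 2.77 × 10^-2 M.
Check: 1.4% ionized — well under 5%, approximation valid.
pOH = 1.56, so pH = 14.00 − pOH = 12.44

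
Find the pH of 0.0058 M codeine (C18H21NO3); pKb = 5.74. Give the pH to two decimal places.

pH = 10.01

C18H21NO3 + H2O ⇌ C18H22NO3+ + OH-
Kb = 10^(−5.74) = 1.82 × 10^-6
Kb = x²/(0.0058 − x) = 1.82 × 10^-6
Since Kb ≪ C₀, x ≈ √(Kb·C₀) = 1.03 × 10^-4 M.
(x/C₀ = 1.8% < 5%, so the approximation holds.)
pOH = −log(1.03 × 10^-4) = 3.99; pH = 14.00 − 3.99 = 10.01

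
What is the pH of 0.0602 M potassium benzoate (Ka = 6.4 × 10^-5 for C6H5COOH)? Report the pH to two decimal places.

C6H5COO- is the conjugate base of the weak acid C6H5COOH.
Kb = Kw/Ka = 1.0×10^-14 / 6.4 × 10^-5 = 1.56 × 10^-10
From the ICE table, Kb = [OH-]²/(0.0602 − [OH-]) = 1.56 × 10^-10.
Since Kb ≪ C₀, [OH-] ≈ √(Kb·C₀) = 3.06 × 10^-6 M.
Check: 0.0051% ionized — well under 5%, approximation valid.
pOH = −log(3.06 × 10^-6) = 5.51; pH = 14.00 − 5.51 = 8.49

pH = 8.49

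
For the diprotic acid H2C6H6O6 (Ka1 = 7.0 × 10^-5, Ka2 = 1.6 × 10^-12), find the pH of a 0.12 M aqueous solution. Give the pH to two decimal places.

Ka1 ≫ Ka2, so treat the first dissociation as the only significant source of H+.
Ka1 = x²/(0.12 − x) = 7.0 × 10^-5
x ≈ √(7.0 × 10^-5 × 0.12) = 2.90 × 10^-3 M
pH = −log(2.90 × 10^-3) = 2.54

pH = 2.54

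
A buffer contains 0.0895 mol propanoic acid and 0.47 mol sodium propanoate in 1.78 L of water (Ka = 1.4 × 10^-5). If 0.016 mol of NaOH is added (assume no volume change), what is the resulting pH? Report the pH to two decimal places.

pH = 5.67

After neutralization: n(CH3CH2COOH) = 0.0735 mol, n(CH3CH2COO-) = 0.486 mol.
pKa = −log(1.4 × 10^-5) = 4.854
Henderson–Hasselbalch with mole ratio 0.486/0.0735: pH = 4.854 + (+0.820)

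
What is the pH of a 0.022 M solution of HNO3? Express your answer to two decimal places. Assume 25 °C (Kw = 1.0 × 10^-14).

pH = 1.66

HNO3 is a strong acid and dissociates completely, so [H+] = 0.022 M.
pH = -log(0.022) = 1.66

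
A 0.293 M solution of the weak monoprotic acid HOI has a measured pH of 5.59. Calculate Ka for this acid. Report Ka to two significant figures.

Ka = 2.3 × 10^-11

[H+] = 10^(-5.59) = 2.57 × 10^-6 M
At equilibrium [HA] = 0.293 − 2.57 × 10^-6 = 2.93 × 10^-1 M
Ka = [H+][A-]/[HA] = (2.57 × 10^-6)² / 2.93 × 10^-1 = 2.3 × 10^-11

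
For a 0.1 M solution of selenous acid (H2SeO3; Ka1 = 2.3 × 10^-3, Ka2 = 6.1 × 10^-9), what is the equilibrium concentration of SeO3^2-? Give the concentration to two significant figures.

6.1 × 10^-9 M

First ionization gives [H+] ≈ [HSeO3-] = 1.41 × 10^-2 M.
Second step: Ka2 = [H+][SeO3^2-]/[HSeO3-] ≈ [SeO3^2-] (since [H+] ≈ [HSeO3-]).
So [SeO3^2-] ≈ Ka2.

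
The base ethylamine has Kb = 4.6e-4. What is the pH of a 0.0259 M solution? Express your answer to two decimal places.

pH = 11.51

C2H5NH2 + H2O ⇌ C2H5NH3+ + OH-
Kb = [OH-]²/(0.0259 − [OH-]) = 4.6 × 10^-4
[OH-] is not negligible relative to C₀; solve [OH-]² + 0.00046·[OH-] − 1.19e-05 = 0.
[OH-] = (−Kb + √(Kb² + 4·Kb·C₀))/2 = 3.23 × 10^-3 M
pOH = −log(3.23 × 10^-3) = 2.49; pH = 14.00 − 2.49 = 11.51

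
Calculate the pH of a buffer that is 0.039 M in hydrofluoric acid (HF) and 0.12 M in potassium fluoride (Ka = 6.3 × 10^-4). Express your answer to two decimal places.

pKa = −log(6.3 × 10^-4) = 3.201
Using pH = pKa + log([base]/[acid]) with [base]/[acid] = 0.12/0.039:
pH = 3.201 + (+0.488) = 3.69

pH = 3.69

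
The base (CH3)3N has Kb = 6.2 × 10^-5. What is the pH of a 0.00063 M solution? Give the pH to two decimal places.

pH = 10.23

(CH3)3N + H2O ⇌ (CH3)3NH+ + OH-
Kb = x²/(0.00063 − x) = 6.2 × 10^-5
Here C₀/Kb ≈ 10.2, so the small-x approximation fails. Use the quadratic:
x = [−6.2e-05 + √(6.2e-05² + 1.56e-07)]/2 = 1.69 × 10^-4 M
pOH = −log(1.69 × 10^-4) = 3.77; pH = 14.00 − 3.77 = 10.23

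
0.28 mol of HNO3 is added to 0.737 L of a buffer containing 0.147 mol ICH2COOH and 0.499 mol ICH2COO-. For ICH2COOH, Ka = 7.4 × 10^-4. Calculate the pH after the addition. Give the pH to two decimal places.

pH = 2.84

Added H+ converts ICH2COO- to ICH2COOH: ICH2COOH → 0.427 mol, ICH2COO- → 0.219 mol.
pKa = −log(7.4 × 10^-4) = 3.131
Henderson–Hasselbalch with mole ratio 0.219/0.427: pH = 3.131 + (-0.290)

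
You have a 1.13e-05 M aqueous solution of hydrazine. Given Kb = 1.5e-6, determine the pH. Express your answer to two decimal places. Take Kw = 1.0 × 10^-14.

pH = 8.54

N2H4 + H2O ⇌ N2H5+ + OH-
Kb = [OH-]²/(1.13e-05 − [OH-]) = 1.5 × 10^-6
The 5% rule fails; solving [OH-]² + Kb·[OH-] − Kb·C₀ = 0 exactly:
[OH-] = (−Kb + √(Kb² + 4·Kb·C₀))/2 = 3.43 × 10^-6 M
pOH = −log(3.43 × 10^-6) = 5.46; pH = 14.00 − 5.46 = 8.54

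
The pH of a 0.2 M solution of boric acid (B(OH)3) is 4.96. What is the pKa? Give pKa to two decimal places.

pKa = 9.22

[H+] = 10^(-4.96) = 1.10 × 10^-5 M
At equilibrium [HA] = 0.2 − 1.10 × 10^-5 = 2.00 × 10^-1 M
Ka = [H+][A-]/[HA] = (1.10 × 10^-5)² / 2.00 × 10^-1 = 6.05 × 10^-10
pKa = -log(6.05 × 10^-10) = 9.22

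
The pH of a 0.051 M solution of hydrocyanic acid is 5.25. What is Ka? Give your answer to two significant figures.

[H+] = 10^(-5.25) = 5.62 × 10^-6 M
At equilibrium [HA] = 0.051 − 5.62 × 10^-6 = 5.10 × 10^-2 M
Ka = [H+][A-]/[HA] = (5.62 × 10^-6)² / 5.10 × 10^-2 = 6.2 × 10^-10

Ka = 6.2 × 10^-10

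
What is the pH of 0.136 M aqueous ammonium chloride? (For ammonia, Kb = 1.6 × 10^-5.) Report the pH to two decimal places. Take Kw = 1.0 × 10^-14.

pH = 5.04

NH4+ is the conjugate acid of the weak base NH3.
Ka = Kw/Kb = 1.0×10^-14 / 1.6 × 10^-5 = 6.25 × 10^-10
From the ICE table, Ka = [H+]²/(0.136 − [H+]) = 6.25 × 10^-10.
Neglecting [H+] in the denominator: [H+] = √(6.25 × 10^-10 × 0.136) = 9.22 × 10^-6 M
pH = −log[H+] = −log(9.22 × 10^-6) = 5.04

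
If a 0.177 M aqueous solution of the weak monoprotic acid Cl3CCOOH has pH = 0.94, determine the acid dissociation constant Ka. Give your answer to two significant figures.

[H+] = 10^(-0.94) = 1.15 × 10^-1 M
At equilibrium [HA] = 0.177 − 1.15 × 10^-1 = 6.20 × 10^-2 M
Ka = [H+][A-]/[HA] = (1.15 × 10^-1)² / 6.20 × 10^-2 = 2.1 × 10^-1

Ka = 2.1 × 10^-1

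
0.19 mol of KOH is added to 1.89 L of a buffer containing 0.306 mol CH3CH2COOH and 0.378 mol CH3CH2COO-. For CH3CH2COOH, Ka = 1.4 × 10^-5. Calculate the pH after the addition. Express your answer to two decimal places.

pH = 5.54

OH- converts CH3CH2COOH to CH3CH2COO-: CH3CH2COOH → 0.116 mol, CH3CH2COO- → 0.568 mol.
pKa = −log(1.4 × 10^-5) = 4.854
pH = pKa + log([A⁻]/[HA]) = 4.854 + log(0.568/0.116) = 4.854 +0.690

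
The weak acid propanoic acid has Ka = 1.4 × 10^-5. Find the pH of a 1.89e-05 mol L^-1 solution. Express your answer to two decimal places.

pH = 4.97

CH3CH2COOH ⇌ CH3CH2COO- + H+
Ka = [H+]²/(1.89e-05 − [H+]) = 1.4 × 10^-5
[H+] is not negligible relative to C₀; solve [H+]² + 1.4e-05·[H+] − 2.65e-10 = 0.
[H+] = [−1.4e-05 + √(1.4e-05² + 1.06e-09)]/2 = 1.07 × 10^-5 M
pH = −log[H+] = −log(1.07 × 10^-5) = 4.97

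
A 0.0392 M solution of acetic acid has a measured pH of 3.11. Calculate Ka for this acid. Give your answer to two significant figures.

Ka = 1.6 × 10^-5

[H+] = 10^(-3.11) = 7.76 × 10^-4 M
At equilibrium [HA] = 0.0392 − 7.76 × 10^-4 = 3.84 × 10^-2 M
Ka = [H+][A-]/[HA] = (7.76 × 10^-4)² / 3.84 × 10^-2 = 1.6 × 10^-5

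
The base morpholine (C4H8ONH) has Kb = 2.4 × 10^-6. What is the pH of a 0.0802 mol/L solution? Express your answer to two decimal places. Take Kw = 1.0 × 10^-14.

C4H8ONH + H2O ⇌ C4H8ONH2+ + OH-
From the ICE table, Kb = [OH-]²/(0.0802 − [OH-]) = 2.4 × 10^-6.
Since Kb ≪ C₀, [OH-] ≈ √(Kb·C₀) = 4.39 × 10^-4 M.
([OH-]/C₀ = 0.55% < 5%, so the approximation holds.)
pOH = 3.36, so pH = 14.00 − pOH = 10.64

pH = 10.64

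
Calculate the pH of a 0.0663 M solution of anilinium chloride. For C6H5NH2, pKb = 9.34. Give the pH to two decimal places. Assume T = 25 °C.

C6H5NH3+ is the conjugate acid of the weak base C6H5NH2.
Kb = 10^(−9.34) = 4.57 × 10^-10
Ka = Kw/Kb = 1.0×10^-14 / 4.57 × 10^-10 = 2.19 × 10^-5
Ka = [H+]²/(0.0663 − [H+]) = 2.19 × 10^-5
Assume [H+] ≪ 0.0663: [H+] ≈ √(2.19 × 10^-5 × 0.0663) = 1.20 × 10^-3 M
pH = −log[H+] = −log(1.20 × 10^-3) = 2.92

pH = 2.92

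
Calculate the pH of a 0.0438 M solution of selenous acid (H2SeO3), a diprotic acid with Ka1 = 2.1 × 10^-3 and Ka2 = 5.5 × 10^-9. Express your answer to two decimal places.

pH = 2.07

Since Ka1 ≫ Ka2, the first ionization dominates [H+].
Ka1 = x²/(0.0438 − x) = 2.1 × 10^-3
Solving the quadratic: x = (−Ka1 + √(Ka1² + 4·Ka1·C₀))/2 = 8.60 × 10^-3 M
pH = −log(8.60 × 10^-3) = 2.07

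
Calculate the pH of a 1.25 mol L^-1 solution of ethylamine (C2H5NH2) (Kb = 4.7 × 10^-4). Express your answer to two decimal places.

C2H5NH2 + H2O ⇌ C2H5NH3+ + OH-
Kb = x²/(1.25 − x) = 4.7 × 10^-4
Since Kb ≪ C₀, x ≈ √(Kb·C₀) = 2.42 × 10^-2 M.
Check: 1.9% ionized — well under 5%, approximation valid.
pOH = −log(2.42 × 10^-2) = 1.62; pH = 14.00 − 1.62 = 12.38

pH = 12.38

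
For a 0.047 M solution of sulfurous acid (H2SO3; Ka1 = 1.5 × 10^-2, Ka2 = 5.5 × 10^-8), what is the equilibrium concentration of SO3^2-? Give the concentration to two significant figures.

First ionization gives [H+] ≈ [HSO3-] = 2.01 × 10^-2 M.
Second step: Ka2 = [H+][SO3^2-]/[HSO3-] ≈ [SO3^2-] (since [H+] ≈ [HSO3-]).
So [SO3^2-] ≈ Ka2.

5.5 × 10^-8 M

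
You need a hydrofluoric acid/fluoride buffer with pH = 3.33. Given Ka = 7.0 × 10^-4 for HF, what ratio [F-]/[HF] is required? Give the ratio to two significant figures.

pKa = -log(7.0 × 10^-4) = 3.155
pH = pKa + log(r) ⇒ log(r) = 3.33 − 3.155 = +0.175
r = [F-]/[HF] = 10^(+0.175) = 1.5

ratio = 1.5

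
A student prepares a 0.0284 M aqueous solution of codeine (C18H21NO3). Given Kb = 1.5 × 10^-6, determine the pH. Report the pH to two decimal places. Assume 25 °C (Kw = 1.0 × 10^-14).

pH = 10.31

C18H21NO3 + H2O ⇌ C18H22NO3+ + OH-
Let x = [OH-] at equilibrium. Kb = x²/(0.0284 − x).
Neglecting x in the denominator: x = √(1.5 × 10^-6 × 0.0284) = 2.06 × 10^-4 M
pOH = −log(2.06 × 10^-4) = 3.69; pH = 14.00 − 3.69 = 10.31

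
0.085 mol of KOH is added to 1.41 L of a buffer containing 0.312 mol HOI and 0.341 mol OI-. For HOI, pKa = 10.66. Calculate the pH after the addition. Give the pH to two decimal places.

pH = 10.93

OH- converts HOI to OI-: HOI → 0.227 mol, OI- → 0.426 mol.
Henderson–Hasselbalch with mole ratio 0.426/0.227: pH = 10.66 + (+0.273)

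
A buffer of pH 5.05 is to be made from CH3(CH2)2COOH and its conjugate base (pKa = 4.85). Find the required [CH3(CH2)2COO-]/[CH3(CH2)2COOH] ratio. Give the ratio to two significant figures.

pH = pKa + log(r) ⇒ log(r) = 5.05 − 4.85 = +0.20
r = [CH3(CH2)2COO-]/[CH3(CH2)2COOH] = 10^(+0.20) = 1.58

ratio = 1.6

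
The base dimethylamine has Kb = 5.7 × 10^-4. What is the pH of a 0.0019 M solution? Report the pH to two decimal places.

pH = 10.90

(CH3)2NH + H2O ⇌ (CH3)2NH2+ + OH-
Let x = [OH-] at equilibrium. Kb = x²/(0.0019 − x).
The 5% rule fails; solving x² + Kb·x − Kb·C₀ = 0 exactly:
x = (−Kb + √(Kb² + 4·Kb·C₀))/2 = 7.94 × 10^-4 M
pOH = 3.10, so pH = 14.00 − pOH = 10.90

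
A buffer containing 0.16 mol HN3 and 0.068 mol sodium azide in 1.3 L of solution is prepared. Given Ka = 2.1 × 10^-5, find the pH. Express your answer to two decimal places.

pKa = −log(2.1 × 10^-5) = 4.678
Henderson–Hasselbalch: pH = pKa + log([N3-]/[HN3]) = 4.678 + log(0.068/0.16)
pH = 4.678 + (-0.372) = 4.31

pH = 4.31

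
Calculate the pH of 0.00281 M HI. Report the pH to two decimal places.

pH = 2.55

HI is a strong acid and dissociates completely, so [H+] = 0.00281 M.
pH = -log(0.00281) = 2.55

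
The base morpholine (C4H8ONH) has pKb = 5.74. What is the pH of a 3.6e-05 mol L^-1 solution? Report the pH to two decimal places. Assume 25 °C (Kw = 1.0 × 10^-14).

C4H8ONH + H2O ⇌ C4H8ONH2+ + OH-
Kb = 10^(−5.74) = 1.82 × 10^-6
From the ICE table, Kb = x²/(3.6e-05 − x) = 1.82 × 10^-6.
x is not negligible relative to C₀; solve x² + 1.82e-06·x − 6.55e-11 = 0.
x = [−1.82e-06 + √(1.82e-06² + 2.62e-10)]/2 = 7.24 × 10^-6 M
pOH = −log(7.24 × 10^-6) = 5.14; pH = 14.00 − 5.14 = 8.86

pH = 8.86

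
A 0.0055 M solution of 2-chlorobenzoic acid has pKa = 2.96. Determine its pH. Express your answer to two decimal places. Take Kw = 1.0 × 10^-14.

pH = 2.71

ClC6H4COOH ⇌ ClC6H4COO- + H+
Ka = 10^(−2.96) = 1.10 × 10^-3
Ka = x²/(0.0055 − x) = 1.10 × 10^-3
x is not negligible relative to C₀; solve x² + 0.0011·x − 6.05e-06 = 0.
x = (−Ka + √(Ka² + 4·Ka·C₀))/2 = 1.97 × 10^-3 M
pH = −log(1.97 × 10^-3) = 2.71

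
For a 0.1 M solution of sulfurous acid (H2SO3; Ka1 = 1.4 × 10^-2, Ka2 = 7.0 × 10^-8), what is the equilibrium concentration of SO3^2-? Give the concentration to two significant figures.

7.0 × 10^-8 M

First ionization gives [H+] ≈ [HSO3-] = 3.11 × 10^-2 M.
Second step: Ka2 = [H+][SO3^2-]/[HSO3-] ≈ [SO3^2-] (since [H+] ≈ [HSO3-]).
So [SO3^2-] ≈ Ka2.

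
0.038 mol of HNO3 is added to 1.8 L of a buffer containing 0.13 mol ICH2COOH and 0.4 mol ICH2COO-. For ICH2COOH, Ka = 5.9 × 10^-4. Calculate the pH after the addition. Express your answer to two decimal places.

Added H+ converts ICH2COO- to ICH2COOH: ICH2COOH → 0.168 mol, ICH2COO- → 0.362 mol.
pKa = −log(5.9 × 10^-4) = 3.229
pH = pKa + log([A⁻]/[HA]) = 3.229 + log(0.362/0.168) = 3.229 +0.333

pH = 3.56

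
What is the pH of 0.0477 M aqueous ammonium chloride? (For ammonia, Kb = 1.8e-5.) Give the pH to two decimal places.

pH = 5.29

NH4+ is the conjugate acid of the weak base NH3.
Ka = Kw/Kb = 1.0×10^-14 / 1.8 × 10^-5 = 5.56 × 10^-10
Ka = [H+]²/(0.0477 − [H+]) = 5.56 × 10^-10
Since Ka ≪ C₀, [H+] ≈ √(Ka·C₀) = 5.15 × 10^-6 M.
pH = −log[H+] = −log(5.15 × 10^-6) = 5.29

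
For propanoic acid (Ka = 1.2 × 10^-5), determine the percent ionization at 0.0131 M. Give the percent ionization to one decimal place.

CH3CH2COOH ⇌ CH3CH2COO- + H+; let x = [H+] at equilibrium.
x ≈ √(Ka·C₀) = √(1.2 × 10^-5 × 0.0131) = 3.96 × 10^-4 M
% ionization = x/C₀ × 100% = 3.96 × 10^-4/0.0131 × 100% = 3.0%

3.0%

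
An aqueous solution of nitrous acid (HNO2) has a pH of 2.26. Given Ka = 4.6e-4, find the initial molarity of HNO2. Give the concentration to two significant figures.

C₀ = 7.1 × 10^-2 M

[H+] = 10^(-2.26) = 5.50 × 10^-3 M = x
Ka = x²/(C₀ − x) ⇒ C₀ = x + x²/Ka
C₀ = 5.50 × 10^-3 + (5.50 × 10^-3)²/(4.6 × 10^-4) = 7.13 × 10^-2 M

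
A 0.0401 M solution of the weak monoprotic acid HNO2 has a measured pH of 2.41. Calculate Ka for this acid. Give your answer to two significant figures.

[H+] = 10^(-2.41) = 3.89 × 10^-3 M
At equilibrium [HA] = 0.0401 − 3.89 × 10^-3 = 3.62 × 10^-2 M
Ka = [H+][A-]/[HA] = (3.89 × 10^-3)² / 3.62 × 10^-2 = 4.2 × 10^-4

Ka = 4.2 × 10^-4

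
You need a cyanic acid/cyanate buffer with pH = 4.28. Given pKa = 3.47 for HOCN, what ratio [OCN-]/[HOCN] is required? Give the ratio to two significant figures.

ratio = 6.5

pH = pKa + log(r) ⇒ log(r) = 4.28 − 3.47 = +0.81
r = [OCN-]/[HOCN] = 10^(+0.81) = 6.46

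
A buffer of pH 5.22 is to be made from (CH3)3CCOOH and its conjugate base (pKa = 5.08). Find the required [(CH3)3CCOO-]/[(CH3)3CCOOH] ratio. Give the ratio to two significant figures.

pH = pKa + log(r) ⇒ log(r) = 5.22 − 5.08 = +0.14
r = [(CH3)3CCOO-]/[(CH3)3CCOOH] = 10^(+0.14) = 1.38

ratio = 1.4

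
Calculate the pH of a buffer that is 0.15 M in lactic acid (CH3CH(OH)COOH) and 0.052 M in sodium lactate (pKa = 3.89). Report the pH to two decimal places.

Henderson–Hasselbalch: pH = pKa + log([CH3CH(OH)COO-]/[CH3CH(OH)COOH]) = 3.89 + log(0.052/0.15)
pH = 3.89 + (-0.460) = 3.43

pH = 3.43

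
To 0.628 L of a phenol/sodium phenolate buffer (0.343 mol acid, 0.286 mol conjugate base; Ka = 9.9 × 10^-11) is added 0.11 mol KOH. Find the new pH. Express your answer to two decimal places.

OH- converts C6H5OH to C6H5O-: C6H5OH → 0.233 mol, C6H5O- → 0.396 mol.
pKa = −log(9.9 × 10^-11) = 10.004
Henderson–Hasselbalch with mole ratio 0.396/0.233: pH = 10.004 + (+0.230)

pH = 10.23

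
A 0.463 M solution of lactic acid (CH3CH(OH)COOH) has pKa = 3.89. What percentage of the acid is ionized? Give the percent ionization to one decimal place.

1.7%

CH3CH(OH)COOH ⇌ CH3CH(OH)COO- + H+; let x = [H+] at equilibrium.
Ka = 10^(−3.89) = 1.29 × 10^-4
x ≈ √(Ka·C₀) = √(1.29 × 10^-4 × 0.463) = 7.73 × 10^-3 M
% ionization = x/C₀ × 100% = 7.73 × 10^-3/0.463 × 100% = 1.7%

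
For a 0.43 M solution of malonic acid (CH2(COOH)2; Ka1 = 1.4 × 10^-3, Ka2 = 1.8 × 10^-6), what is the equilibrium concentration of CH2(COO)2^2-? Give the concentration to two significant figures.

First ionization gives [H+] ≈ [CH2(COOH)COO-] = 2.38 × 10^-2 M.
Second step: Ka2 = [H+][CH2(COO)2^2-]/[CH2(COOH)COO-] ≈ [CH2(COO)2^2-] (since [H+] ≈ [CH2(COOH)COO-]).
So [CH2(COO)2^2-] ≈ Ka2.

1.8 × 10^-6 M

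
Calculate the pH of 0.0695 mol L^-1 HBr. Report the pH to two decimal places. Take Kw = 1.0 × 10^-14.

HBr is a strong acid and dissociates completely, so [H+] = 0.0695 M.
pH = -log(0.0695) = 1.16

pH = 1.16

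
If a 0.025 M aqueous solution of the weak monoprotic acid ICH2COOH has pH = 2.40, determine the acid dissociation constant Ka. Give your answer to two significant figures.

Ka = 7.5 × 10^-4

[H+] = 10^(-2.40) = 3.98 × 10^-3 M
At equilibrium [HA] = 0.025 − 3.98 × 10^-3 = 2.10 × 10^-2 M
Ka = [H+][A-]/[HA] = (3.98 × 10^-3)² / 2.10 × 10^-2 = 7.5 × 10^-4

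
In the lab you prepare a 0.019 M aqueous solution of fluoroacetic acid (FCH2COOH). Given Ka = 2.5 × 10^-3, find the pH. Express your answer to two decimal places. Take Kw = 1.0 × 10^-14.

FCH2COOH ⇌ FCH2COO- + H+
Ka = [H+]²/(0.019 − [H+]) = 2.5 × 10^-3
Here C₀/Ka ≈ 7.6, so the small-[H+] approximation fails. Use the quadratic:
[H+] = (−Ka + √(Ka² + 4·Ka·C₀))/2 = 5.75 × 10^-3 M
pH = −log(5.75 × 10^-3) = 2.24

pH = 2.24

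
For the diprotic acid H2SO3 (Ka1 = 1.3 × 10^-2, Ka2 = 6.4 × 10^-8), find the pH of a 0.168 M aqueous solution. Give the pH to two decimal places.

pH = 1.39

Ka1 ≫ Ka2, so treat the first dissociation as the only significant source of H+.
Ka1 = x²/(0.168 − x) = 1.3 × 10^-2
Solving the quadratic: x = (−Ka1 + √(Ka1² + 4·Ka1·C₀))/2 = 4.07 × 10^-2 M
pH = −log(4.07 × 10^-2) = 1.39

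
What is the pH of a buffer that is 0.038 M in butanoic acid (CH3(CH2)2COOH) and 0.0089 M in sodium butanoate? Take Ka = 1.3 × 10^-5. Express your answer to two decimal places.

pKa = −log(1.3 × 10^-5) = 4.886
pH = pKa + log([A⁻]/[HA]) = 4.886 + log(0.0089/0.038)
pH = 4.886 + (-0.630) = 4.26

pH = 4.26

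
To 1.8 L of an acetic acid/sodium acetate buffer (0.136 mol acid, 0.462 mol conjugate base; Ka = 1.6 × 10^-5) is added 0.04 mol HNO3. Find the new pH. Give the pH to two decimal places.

pH = 5.18

Added H+ converts CH3COO- to CH3COOH: CH3COOH → 0.176 mol, CH3COO- → 0.422 mol.
pKa = −log(1.6 × 10^-5) = 4.796
pH = pKa + log([A⁻]/[HA]) = 4.796 + log(0.422/0.176) = 4.796 +0.380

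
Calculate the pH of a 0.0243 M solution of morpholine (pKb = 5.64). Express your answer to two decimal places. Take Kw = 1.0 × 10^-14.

C4H8ONH + H2O ⇌ C4H8ONH2+ + OH-
Kb = 10^(−5.64) = 2.29 × 10^-6
Kb = [OH-]²/(0.0243 − [OH-]) = 2.29 × 10^-6
Since Kb ≪ C₀, [OH-] ≈ √(Kb·C₀) = 2.36 × 10^-4 M.
Check: 0.97% ionized — well under 5%, approximation valid.
pOH = 3.63, so pH = 14.00 − pOH = 10.37

pH = 10.37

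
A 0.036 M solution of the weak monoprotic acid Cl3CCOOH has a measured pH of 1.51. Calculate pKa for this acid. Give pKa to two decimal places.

pKa = 0.73

[H+] = 10^(-1.51) = 3.09 × 10^-2 M
At equilibrium [HA] = 0.036 − 3.09 × 10^-2 = 5.10 × 10^-3 M
Ka = [H+][A-]/[HA] = (3.09 × 10^-2)² / 5.10 × 10^-3 = 1.87 × 10^-1
pKa = -log(1.87 × 10^-1) = 0.73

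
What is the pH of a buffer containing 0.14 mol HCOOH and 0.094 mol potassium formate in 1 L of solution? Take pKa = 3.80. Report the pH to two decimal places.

pH = 3.63

pH = pKa + log([A⁻]/[HA]) = 3.80 + log(0.094/0.14)
pH = 3.80 + (-0.173) = 3.63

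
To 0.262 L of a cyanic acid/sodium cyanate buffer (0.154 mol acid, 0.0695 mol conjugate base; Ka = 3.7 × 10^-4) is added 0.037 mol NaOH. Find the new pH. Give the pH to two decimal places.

After neutralization: n(HOCN) = 0.117 mol, n(OCN-) = 0.107 mol.
pKa = −log(3.7 × 10^-4) = 3.432
pH = pKa + log([A⁻]/[HA]) = 3.432 + log(0.107/0.117) = 3.432 -0.039

pH = 3.39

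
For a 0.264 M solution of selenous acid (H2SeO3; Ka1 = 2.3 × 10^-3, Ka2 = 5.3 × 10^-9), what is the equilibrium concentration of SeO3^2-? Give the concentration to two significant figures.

First ionization gives [H+] ≈ [HSeO3-] = 2.35 × 10^-2 M.
Second step: Ka2 = [H+][SeO3^2-]/[HSeO3-] ≈ [SeO3^2-] (since [H+] ≈ [HSeO3-]).
So [SeO3^2-] ≈ Ka2.

5.3 × 10^-9 M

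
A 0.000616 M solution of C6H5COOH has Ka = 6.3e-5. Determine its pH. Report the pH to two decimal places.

pH = 3.77

C6H5COOH ⇌ C6H5COO- + H+
Let x = [H+] at equilibrium. Ka = x²/(0.000616 − x).
Here C₀/Ka ≈ 9.78, so the small-x approximation fails. Use the quadratic:
x = [−6.3e-05 + √(6.3e-05² + 1.55e-07)]/2 = 1.68 × 10^-4 M
pH = −log[H+] = −log(1.68 × 10^-4) = 3.77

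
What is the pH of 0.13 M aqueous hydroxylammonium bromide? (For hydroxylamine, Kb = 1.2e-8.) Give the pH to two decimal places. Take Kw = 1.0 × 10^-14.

pH = 3.48

NH3OH+ is the conjugate acid of the weak base NH2OH.
Ka = Kw/Kb = 1.0×10^-14 / 1.2 × 10^-8 = 8.33 × 10^-7
Ka = [H+]²/(0.13 − [H+]) = 8.33 × 10^-7
Since Ka ≪ C₀, [H+] ≈ √(Ka·C₀) = 3.29 × 10^-4 M.
pH = −log[H+] = −log(3.29 × 10^-4) = 3.48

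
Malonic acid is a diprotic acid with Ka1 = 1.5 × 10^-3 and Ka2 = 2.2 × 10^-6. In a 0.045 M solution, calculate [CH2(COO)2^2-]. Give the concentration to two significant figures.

2.2 × 10^-6 M

First ionization gives [H+] ≈ [CH2(COOH)COO-] = 7.50 × 10^-3 M.
Second step: Ka2 = [H+][CH2(COO)2^2-]/[CH2(COOH)COO-] ≈ [CH2(COO)2^2-] (since [H+] ≈ [CH2(COOH)COO-]).
So [CH2(COO)2^2-] ≈ Ka2.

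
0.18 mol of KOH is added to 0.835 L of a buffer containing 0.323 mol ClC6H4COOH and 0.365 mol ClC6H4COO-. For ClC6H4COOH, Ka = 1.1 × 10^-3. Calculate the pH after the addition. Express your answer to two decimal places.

OH- converts ClC6H4COOH to ClC6H4COO-: ClC6H4COOH → 0.143 mol, ClC6H4COO- → 0.545 mol.
pKa = −log(1.1 × 10^-3) = 2.959
Henderson–Hasselbalch with mole ratio 0.545/0.143: pH = 2.959 + (+0.581)

pH = 3.54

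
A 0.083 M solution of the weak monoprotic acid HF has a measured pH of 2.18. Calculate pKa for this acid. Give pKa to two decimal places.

pKa = 3.24

[H+] = 10^(-2.18) = 6.61 × 10^-3 M
At equilibrium [HA] = 0.083 − 6.61 × 10^-3 = 7.64 × 10^-2 M
Ka = [H+][A-]/[HA] = (6.61 × 10^-3)² / 7.64 × 10^-2 = 5.72 × 10^-4
pKa = -log(5.72 × 10^-4) = 3.24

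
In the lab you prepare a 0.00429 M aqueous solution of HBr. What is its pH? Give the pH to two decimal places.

pH = 2.37

HBr is a strong acid and dissociates completely, so [H+] = 0.00429 M.
pH = -log(0.00429) = 2.37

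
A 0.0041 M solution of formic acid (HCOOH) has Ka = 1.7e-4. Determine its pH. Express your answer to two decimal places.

pH = 3.12

HCOOH ⇌ HCOO- + H+
Ka = [H+]²/(0.0041 − [H+]) = 1.7 × 10^-4
[H+] is not negligible relative to C₀; solve [H+]² + 0.00017·[H+] − 6.97e-07 = 0.
[H+] = (−Ka + √(Ka² + 4·Ka·C₀))/2 = 7.54 × 10^-4 M
pH = −log(7.54 × 10^-4) = 3.12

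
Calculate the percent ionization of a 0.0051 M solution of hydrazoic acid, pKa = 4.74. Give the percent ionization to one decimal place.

5.8%

HN3 ⇌ N3- + H+; let x = [H+] at equilibrium.
Ka = 10^(−4.74) = 1.82 × 10^-5
Solve x² + 1.82e-05x − 9.28e-08 = 0 → x = 2.96 × 10^-4 M
% ionization = x/C₀ × 100% = 2.96 × 10^-4/0.0051 × 100% = 5.8%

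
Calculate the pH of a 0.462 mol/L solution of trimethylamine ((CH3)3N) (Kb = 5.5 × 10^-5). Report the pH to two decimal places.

pH = 11.70

(CH3)3N + H2O ⇌ (CH3)3NH+ + OH-
From the ICE table, Kb = [OH-]²/(0.462 − [OH-]) = 5.5 × 10^-5.
Since Kb ≪ C₀, [OH-] ≈ √(Kb·C₀) = 5.04 × 10^-3 M.
pOH = −log(5.04 × 10^-3) = 2.30; pH = 14.00 − 2.30 = 11.70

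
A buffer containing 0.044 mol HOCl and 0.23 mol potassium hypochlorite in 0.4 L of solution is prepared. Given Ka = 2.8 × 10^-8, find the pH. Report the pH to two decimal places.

pH = 8.27

pKa = −log(2.8 × 10^-8) = 7.553
Using pH = pKa + log([base]/[acid]) with [base]/[acid] = 0.23/0.044:
pH = 7.553 + (+0.718) = 8.27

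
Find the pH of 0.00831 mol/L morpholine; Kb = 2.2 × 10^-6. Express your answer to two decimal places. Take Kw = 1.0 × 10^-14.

C4H8ONH + H2O ⇌ C4H8ONH2+ + OH-
From the ICE table, Kb = x²/(0.00831 − x) = 2.2 × 10^-6.
Assume x ≪ 0.00831: x ≈ √(2.2 × 10^-6 × 0.00831) = 1.35 × 10^-4 M
Check: 1.6% ionized — well under 5%, approximation valid.
pOH = 3.87, so pH = 14.00 − pOH = 10.13

pH = 10.13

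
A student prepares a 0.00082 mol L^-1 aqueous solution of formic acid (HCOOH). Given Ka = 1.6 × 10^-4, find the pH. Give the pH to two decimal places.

HCOOH ⇌ HCOO- + H+
Let x = [H+] at equilibrium. Ka = x²/(0.00082 − x).
The 5% rule fails; solving x² + Ka·x − Ka·C₀ = 0 exactly:
x = (−Ka + √(Ka² + 4·Ka·C₀))/2 = 2.91 × 10^-4 M
pH = −log[H+] = −log(2.91 × 10^-4) = 3.54

pH = 3.54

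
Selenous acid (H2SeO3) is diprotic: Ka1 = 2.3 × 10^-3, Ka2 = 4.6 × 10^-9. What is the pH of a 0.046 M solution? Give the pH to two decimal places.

Ka1 ≫ Ka2, so treat the first dissociation as the only significant source of H+.
Ka1 = x²/(0.046 − x) = 2.3 × 10^-3
Solving the quadratic: x = (−Ka1 + √(Ka1² + 4·Ka1·C₀))/2 = 9.20 × 10^-3 M
pH = −log(9.20 × 10^-3) = 2.04

pH = 2.04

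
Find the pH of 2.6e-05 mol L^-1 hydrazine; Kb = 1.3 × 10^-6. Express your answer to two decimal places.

pH = 8.72

N2H4 + H2O ⇌ N2H5+ + OH-
From the ICE table, Kb = x²/(2.6e-05 − x) = 1.3 × 10^-6.
The 5% rule fails; solving x² + Kb·x − Kb·C₀ = 0 exactly:
x = [−1.3e-06 + √(1.3e-06² + 1.35e-10)]/2 = 5.20 × 10^-6 M
pOH = −log(5.20 × 10^-6) = 5.28; pH = 14.00 − 5.28 = 8.72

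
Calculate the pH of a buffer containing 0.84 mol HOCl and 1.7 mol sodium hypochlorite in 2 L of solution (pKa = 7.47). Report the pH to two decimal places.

Henderson–Hasselbalch: pH = pKa + log([OCl-]/[HOCl]) = 7.47 + log(1.7/0.84)
pH = 7.47 + (+0.306) = 7.78

pH = 7.78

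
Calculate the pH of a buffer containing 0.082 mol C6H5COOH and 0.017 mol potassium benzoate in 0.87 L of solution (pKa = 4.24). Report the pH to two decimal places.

Henderson–Hasselbalch: pH = pKa + log([C6H5COO-]/[C6H5COOH]) = 4.24 + log(0.017/0.082)
pH = 4.24 + (-0.683) = 3.56

pH = 3.56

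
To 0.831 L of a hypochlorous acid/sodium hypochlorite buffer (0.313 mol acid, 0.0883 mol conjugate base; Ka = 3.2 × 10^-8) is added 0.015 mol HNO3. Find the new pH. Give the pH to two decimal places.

pH = 6.84

After neutralization: n(HOCl) = 0.328 mol, n(OCl-) = 0.0733 mol.
pKa = −log(3.2 × 10^-8) = 7.495
pH = pKa + log([A⁻]/[HA]) = 7.495 + log(0.0733/0.328) = 7.495 -0.651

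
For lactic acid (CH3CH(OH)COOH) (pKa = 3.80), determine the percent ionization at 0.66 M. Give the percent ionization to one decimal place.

CH3CH(OH)COOH ⇌ CH3CH(OH)COO- + H+; let x = [H+] at equilibrium.
Ka = 10^(−3.80) = 1.58 × 10^-4
x ≈ √(Ka·C₀) = √(1.58 × 10^-4 × 0.66) = 1.02 × 10^-2 M
Fraction ionized = 1.02 × 10^-2 / 0.66 = 0.0155 → 1.5%

1.5%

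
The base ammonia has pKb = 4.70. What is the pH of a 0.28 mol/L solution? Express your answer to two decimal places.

NH3 + H2O ⇌ NH4+ + OH-
Kb = 10^(−4.70) = 2.00 × 10^-5
From the ICE table, Kb = x²/(0.28 − x) = 2.00 × 10^-5.
Since Kb ≪ C₀, x ≈ √(Kb·C₀) = 2.37 × 10^-3 M.
pOH = −log(2.37 × 10^-3) = 2.63; pH = 14.00 − 2.63 = 11.37

pH = 11.37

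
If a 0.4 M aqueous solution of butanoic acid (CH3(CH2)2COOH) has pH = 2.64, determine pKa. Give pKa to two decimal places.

pKa = 4.88

[H+] = 10^(-2.64) = 2.29 × 10^-3 M
At equilibrium [HA] = 0.4 − 2.29 × 10^-3 = 3.98 × 10^-1 M
Ka = [H+][A-]/[HA] = (2.29 × 10^-3)² / 3.98 × 10^-1 = 1.32 × 10^-5
pKa = -log(1.32 × 10^-5) = 4.88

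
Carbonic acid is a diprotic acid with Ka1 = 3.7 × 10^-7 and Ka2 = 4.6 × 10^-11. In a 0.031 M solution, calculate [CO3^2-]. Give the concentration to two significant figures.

4.6 × 10^-11 M

First ionization gives [H+] ≈ [HCO3-] = 1.07 × 10^-4 M.
Second step: Ka2 = [H+][CO3^2-]/[HCO3-] ≈ [CO3^2-] (since [H+] ≈ [HCO3-]).
So [CO3^2-] ≈ Ka2.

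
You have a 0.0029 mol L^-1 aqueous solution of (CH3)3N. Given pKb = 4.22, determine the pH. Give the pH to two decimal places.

pH = 10.59

(CH3)3N + H2O ⇌ (CH3)3NH+ + OH-
Kb = 10^(−4.22) = 6.03 × 10^-5
Kb = [OH-]²/(0.0029 − [OH-]) = 6.03 × 10^-5
Here C₀/Kb ≈ 48.1, so the small-[OH-] approximation fails. Use the quadratic:
[OH-] = [−6.03e-05 + √(6.03e-05² + 6.99e-07)]/2 = 3.89 × 10^-4 M
pOH = −log(3.89 × 10^-4) = 3.41; pH = 14.00 − 3.41 = 10.59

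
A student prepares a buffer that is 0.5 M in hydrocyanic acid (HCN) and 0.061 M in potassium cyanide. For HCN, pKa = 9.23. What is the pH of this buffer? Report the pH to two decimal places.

pH = pKa + log([A⁻]/[HA]) = 9.23 + log(0.061/0.5)
pH = 9.23 + (-0.914) = 8.32

pH = 8.32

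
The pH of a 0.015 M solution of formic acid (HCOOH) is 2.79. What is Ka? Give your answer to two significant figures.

[H+] = 10^(-2.79) = 1.62 × 10^-3 M
At equilibrium [HA] = 0.015 − 1.62 × 10^-3 = 1.34 × 10^-2 M
Ka = [H+][A-]/[HA] = (1.62 × 10^-3)² / 1.34 × 10^-2 = 2.0 × 10^-4

Ka = 2.0 × 10^-4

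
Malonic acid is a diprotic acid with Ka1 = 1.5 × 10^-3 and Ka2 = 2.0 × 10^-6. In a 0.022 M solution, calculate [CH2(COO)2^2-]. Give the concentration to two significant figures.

First ionization gives [H+] ≈ [CH2(COOH)COO-] = 5.04 × 10^-3 M.
Second step: Ka2 = [H+][CH2(COO)2^2-]/[CH2(COOH)COO-] ≈ [CH2(COO)2^2-] (since [H+] ≈ [CH2(COOH)COO-]).
So [CH2(COO)2^2-] ≈ Ka2.

2.0 × 10^-6 M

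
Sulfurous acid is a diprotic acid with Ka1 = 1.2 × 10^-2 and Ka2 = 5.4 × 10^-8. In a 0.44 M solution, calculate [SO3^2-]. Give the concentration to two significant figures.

5.4 × 10^-8 M

First ionization gives [H+] ≈ [HSO3-] = 6.69 × 10^-2 M.
Second step: Ka2 = [H+][SO3^2-]/[HSO3-] ≈ [SO3^2-] (since [H+] ≈ [HSO3-]).
So [SO3^2-] ≈ Ka2.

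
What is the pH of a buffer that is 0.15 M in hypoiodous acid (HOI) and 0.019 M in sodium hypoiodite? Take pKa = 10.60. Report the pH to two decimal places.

pH = 9.70

Henderson–Hasselbalch: pH = pKa + log([OI-]/[HOI]) = 10.60 + log(0.019/0.15)
pH = 10.60 + (-0.897) = 9.70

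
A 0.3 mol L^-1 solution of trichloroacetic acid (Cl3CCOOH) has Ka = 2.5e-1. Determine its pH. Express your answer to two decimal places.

Cl3CCOOH ⇌ Cl3CCOO- + H+
Let x = [H+] at equilibrium. Ka = x²/(0.3 − x).
The 5% rule fails; solving x² + Ka·x − Ka·C₀ = 0 exactly:
x = [−0.25 + √(0.25² + 0.3)]/2 = 1.76 × 10^-1 M
pH = −log[H+] = −log(1.76 × 10^-1) = 0.75

pH = 0.75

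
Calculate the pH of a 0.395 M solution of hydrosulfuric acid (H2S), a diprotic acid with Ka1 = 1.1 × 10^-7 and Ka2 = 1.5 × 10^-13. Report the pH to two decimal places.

pH = 3.68

Since Ka1 ≫ Ka2, the first ionization dominates [H+].
Ka1 = x²/(0.395 − x) = 1.1 × 10^-7
x ≈ √(1.1 × 10^-7 × 0.395) = 2.08 × 10^-4 M
pH = −log(2.08 × 10^-4) = 3.68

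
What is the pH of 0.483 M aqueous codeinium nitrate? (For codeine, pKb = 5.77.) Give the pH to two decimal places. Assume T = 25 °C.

pH = 4.27

C18H22NO3+ is the conjugate acid of the weak base C18H21NO3.
Kb = 10^(−5.77) = 1.70 × 10^-6
Ka = Kw/Kb = 1.0×10^-14 / 1.70 × 10^-6 = 5.88 × 10^-9
Let x = [H+] at equilibrium. Ka = x²/(0.483 − x).
Since Ka ≪ C₀, x ≈ √(Ka·C₀) = 5.33 × 10^-5 M.
(x/C₀ = 0.011% < 5%, so the approximation holds.)
pH = −log[H+] = −log(5.33 × 10^-5) = 4.27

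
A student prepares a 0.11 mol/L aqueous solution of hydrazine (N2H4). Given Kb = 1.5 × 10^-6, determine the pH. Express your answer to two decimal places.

N2H4 + H2O ⇌ N2H5+ + OH-
Let x = [OH-] at equilibrium. Kb = x²/(0.11 − x).
Since Kb ≪ C₀, x ≈ √(Kb·C₀) = 4.06 × 10^-4 M.
(x/C₀ = 0.37% < 5%, so the approximation holds.)
pOH = 3.39, so pH = 14.00 − pOH = 10.61

pH = 10.61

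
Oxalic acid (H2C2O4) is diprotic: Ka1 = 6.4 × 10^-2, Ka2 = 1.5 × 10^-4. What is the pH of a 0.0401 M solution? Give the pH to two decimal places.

pH = 1.55

Ka1 ≫ Ka2, so treat the first dissociation as the only significant source of H+.
Ka1 = x²/(0.0401 − x) = 6.4 × 10^-2
Solving the quadratic: x = (−Ka1 + √(Ka1² + 4·Ka1·C₀))/2 = 2.79 × 10^-2 M
pH = −log(2.79 × 10^-2) = 1.55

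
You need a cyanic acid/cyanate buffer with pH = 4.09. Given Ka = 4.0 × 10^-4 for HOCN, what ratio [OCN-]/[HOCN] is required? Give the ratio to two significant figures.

ratio = 4.9

pKa = -log(4.0 × 10^-4) = 3.398
pH = pKa + log(r) ⇒ log(r) = 4.09 − 3.398 = +0.692
r = [OCN-]/[HOCN] = 10^(+0.692) = 4.92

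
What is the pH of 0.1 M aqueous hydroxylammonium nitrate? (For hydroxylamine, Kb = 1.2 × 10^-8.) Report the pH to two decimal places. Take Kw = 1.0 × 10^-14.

pH = 3.54

NH3OH+ is the conjugate acid of the weak base NH2OH.
Ka = Kw/Kb = 1.0×10^-14 / 1.2 × 10^-8 = 8.33 × 10^-7
From the ICE table, Ka = [H+]²/(0.1 − [H+]) = 8.33 × 10^-7.
Since Ka ≪ C₀, [H+] ≈ √(Ka·C₀) = 2.89 × 10^-4 M.
pH = −log(2.89 × 10^-4) = 3.54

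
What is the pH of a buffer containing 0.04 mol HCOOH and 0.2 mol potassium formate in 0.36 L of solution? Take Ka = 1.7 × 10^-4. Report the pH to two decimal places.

pKa = −log(1.7 × 10^-4) = 3.770
pH = pKa + log([A⁻]/[HA]) = 3.770 + log(0.2/0.04)
pH = 3.770 + (+0.699) = 4.47

pH = 4.47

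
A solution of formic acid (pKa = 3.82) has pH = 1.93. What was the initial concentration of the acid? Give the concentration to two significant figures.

C₀ = 9.2 × 10^-1 M

[H+] = 10^(-1.93) = 1.17 × 10^-2 M = x
Ka = 10^(−3.82) = 1.51 × 10^-4
Ka = x²/(C₀ − x) ⇒ C₀ = x + x²/Ka
C₀ = 1.17 × 10^-2 + (1.17 × 10^-2)²/(1.51 × 10^-4) = 9.18 × 10^-1 M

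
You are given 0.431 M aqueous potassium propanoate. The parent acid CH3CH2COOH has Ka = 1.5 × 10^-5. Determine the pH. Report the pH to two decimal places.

pH = 9.23

CH3CH2COO- is the conjugate base of the weak acid CH3CH2COOH.
Kb = Kw/Ka = 1.0×10^-14 / 1.5 × 10^-5 = 6.67 × 10^-10
Kb = [OH-]²/(0.431 − [OH-]) = 6.67 × 10^-10
Neglecting [OH-] in the denominator: [OH-] = √(6.67 × 10^-10 × 0.431) = 1.70 × 10^-5 M
Check: 0.0039% ionized — well under 5%, approximation valid.
pOH = 4.77, so pH = 14.00 − pOH = 9.23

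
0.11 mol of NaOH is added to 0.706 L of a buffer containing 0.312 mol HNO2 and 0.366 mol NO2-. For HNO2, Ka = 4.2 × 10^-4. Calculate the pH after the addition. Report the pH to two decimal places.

pH = 3.75

After neutralization: n(HNO2) = 0.202 mol, n(NO2-) = 0.476 mol.
pKa = −log(4.2 × 10^-4) = 3.377
pH = pKa + log([A⁻]/[HA]) = 3.377 + log(0.476/0.202) = 3.377 +0.372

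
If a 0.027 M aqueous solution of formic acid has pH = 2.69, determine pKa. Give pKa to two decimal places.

[H+] = 10^(-2.69) = 2.04 × 10^-3 M
At equilibrium [HA] = 0.027 − 2.04 × 10^-3 = 2.50 × 10^-2 M
Ka = [H+][A-]/[HA] = (2.04 × 10^-3)² / 2.50 × 10^-2 = 1.66 × 10^-4
pKa = -log(1.66 × 10^-4) = 3.78

pKa = 3.78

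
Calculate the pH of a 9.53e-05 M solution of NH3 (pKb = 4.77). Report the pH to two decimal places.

NH3 + H2O ⇌ NH4+ + OH-
Kb = 10^(−4.77) = 1.70 × 10^-5
Kb = [OH-]²/(9.53e-05 − [OH-]) = 1.70 × 10^-5
Here C₀/Kb ≈ 5.61, so the small-[OH-] approximation fails. Use the quadratic:
[OH-] = (−Kb + √(Kb² + 4·Kb·C₀))/2 = 3.26 × 10^-5 M
pOH = −log(3.26 × 10^-5) = 4.49; pH = 14.00 − 4.49 = 9.51

pH = 9.51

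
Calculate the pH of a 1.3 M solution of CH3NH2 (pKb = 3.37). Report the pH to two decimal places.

pH = 12.37

CH3NH2 + H2O ⇌ CH3NH3+ + OH-
Kb = 10^(−3.37) = 4.27 × 10^-4
Kb = [OH-]²/(1.3 − [OH-]) = 4.27 × 10^-4
Neglecting [OH-] in the denominator: [OH-] = √(4.27 × 10^-4 × 1.3) = 2.36 × 10^-2 M
([OH-]/C₀ = 1.8% < 5%, so the approximation holds.)
pOH = −log(2.36 × 10^-2) = 1.63; pH = 14.00 − 1.63 = 12.37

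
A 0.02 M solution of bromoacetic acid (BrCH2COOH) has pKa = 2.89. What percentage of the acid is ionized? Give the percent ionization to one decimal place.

22.4%

BrCH2COOH ⇌ BrCH2COO- + H+; let x = [H+] at equilibrium.
Ka = 10^(−2.89) = 1.29 × 10^-3
Ka = x²/(C₀ − x); solving the quadratic gives x = 4.48 × 10^-3 M.
Fraction ionized = 4.48 × 10^-3 / 0.02 = 0.2240 → 22.4%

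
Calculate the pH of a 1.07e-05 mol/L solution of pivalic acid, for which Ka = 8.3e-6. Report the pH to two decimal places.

pH = 5.21

(CH3)3CCOOH ⇌ (CH3)3CCOO- + H+
Ka = [H+]²/(1.07e-05 − [H+]) = 8.3 × 10^-6
Here C₀/Ka ≈ 1.29, so the small-[H+] approximation fails. Use the quadratic:
[H+] = (−Ka + √(Ka² + 4·Ka·C₀))/2 = 6.15 × 10^-6 M
pH = −log(6.15 × 10^-6) = 5.21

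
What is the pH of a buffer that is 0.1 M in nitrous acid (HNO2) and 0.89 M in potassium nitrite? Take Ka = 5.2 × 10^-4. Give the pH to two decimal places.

pH = 4.23

pKa = −log(5.2 × 10^-4) = 3.284
Using pH = pKa + log([base]/[acid]) with [base]/[acid] = 0.89/0.1:
pH = 3.284 + (+0.949) = 4.23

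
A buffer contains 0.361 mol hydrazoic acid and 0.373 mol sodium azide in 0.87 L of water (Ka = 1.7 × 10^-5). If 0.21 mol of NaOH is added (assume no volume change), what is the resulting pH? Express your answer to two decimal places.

After neutralization: n(HN3) = 0.151 mol, n(N3-) = 0.583 mol.
pKa = −log(1.7 × 10^-5) = 4.770
pH = pKa + log(n_N3-/n_HN3) = 4.770 + log(0.583/0.151) = 4.770 + (+0.587)

pH = 5.36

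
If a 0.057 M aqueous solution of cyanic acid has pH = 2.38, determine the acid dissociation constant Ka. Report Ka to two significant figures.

[H+] = 10^(-2.38) = 4.17 × 10^-3 M
At equilibrium [HA] = 0.057 − 4.17 × 10^-3 = 5.28 × 10^-2 M
Ka = [H+][A-]/[HA] = (4.17 × 10^-3)² / 5.28 × 10^-2 = 3.3 × 10^-4

Ka = 3.3 × 10^-4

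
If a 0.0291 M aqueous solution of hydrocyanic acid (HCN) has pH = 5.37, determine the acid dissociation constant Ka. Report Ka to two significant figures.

[H+] = 10^(-5.37) = 4.27 × 10^-6 M
At equilibrium [HA] = 0.0291 − 4.27 × 10^-6 = 2.91 × 10^-2 M
Ka = [H+][A-]/[HA] = (4.27 × 10^-6)² / 2.91 × 10^-2 = 6.3 × 10^-10

Ka = 6.3 × 10^-10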